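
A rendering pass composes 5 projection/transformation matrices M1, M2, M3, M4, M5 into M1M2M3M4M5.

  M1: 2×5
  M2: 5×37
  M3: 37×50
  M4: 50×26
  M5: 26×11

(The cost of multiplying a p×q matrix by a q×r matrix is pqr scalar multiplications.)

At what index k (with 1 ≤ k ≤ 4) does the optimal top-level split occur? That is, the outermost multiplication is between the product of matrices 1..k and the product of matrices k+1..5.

4

Adjacent pairs: M1M2 = 2·5·37 = 370; M2M3 = 5·37·50 = 9250; M3M4 = 37·50·26 = 48100; M4M5 = 50·26·11 = 14300.
Length 3: M1..M3: k=1: 0+9250+2·5·50=9750; k=2: 370+0+2·37·50=4070 → min 4070 | M2..M4: k=2: 0+48100+5·37·26=52910; k=3: 9250+0+5·50·26=15750 → min 15750 | M3..M5: k=3: 0+14300+37·50·11=34650; k=4: 48100+0+37·26·11=58682 → min 34650.
Length 4: M1..M4: k=1: 0+15750+2·5·26=16010; k=2: 370+48100+2·37·26=50394; k=3: 4070+0+2·50·26=6670 → min 6670 | M2..M5: k=2: 0+34650+5·37·11=36685; k=3: 9250+14300+5·50·11=26300; k=4: 15750+0+5·26·11=17180 → min 17180.
Top-level splits: k=1: (M1..M1)·(M2..M5) → 0+17180+2·5·11 = 17290; k=2: (M1..M2)·(M3..M5) → 370+34650+2·37·11 = 35834; k=3: (M1..M3)·(M4..M5) → 4070+14300+2·50·11 = 19470; k=4: (M1..M4)·(M5..M5) → 6670+0+2·26·11 = 7242.
Best split is after M4, i.e. k = 4.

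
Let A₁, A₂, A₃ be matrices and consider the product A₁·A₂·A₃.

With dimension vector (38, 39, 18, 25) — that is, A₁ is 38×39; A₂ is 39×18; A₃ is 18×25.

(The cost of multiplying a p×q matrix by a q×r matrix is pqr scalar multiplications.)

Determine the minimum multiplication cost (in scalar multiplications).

Order (A₁·(A₂·A₃)): (A₂·A₃): 39×18 by 18×25 → 39×25, cost 39·18·25 = 17550; (A₁·(A₂·A₃)): 38×39 by 39×25 → 38×25, cost 38·39·25 = 37050; cumulative 54600. Total 54600.
Order ((A₁·A₂)·A₃): (A₁·A₂): 38×39 by 39×18 → 38×18, cost 38·39·18 = 26676; ((A₁·A₂)·A₃): 38×18 by 18×25 → 38×25, cost 38·18·25 = 17100; cumulative 43776. Total 43776.
Minimum: 43776.

43776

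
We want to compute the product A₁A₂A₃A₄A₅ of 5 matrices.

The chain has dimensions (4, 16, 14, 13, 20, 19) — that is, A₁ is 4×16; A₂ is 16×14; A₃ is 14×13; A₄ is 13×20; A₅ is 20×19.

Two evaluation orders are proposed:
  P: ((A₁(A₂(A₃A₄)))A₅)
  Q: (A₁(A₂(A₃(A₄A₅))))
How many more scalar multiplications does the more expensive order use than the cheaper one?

2950

Order P = ((A₁(A₂(A₃A₄)))A₅): (A₃A₄): 14×13 by 13×20 → 14×20, cost 14·13·20 = 3640; (A₂(A₃A₄)): 16×14 by 14×20 → 16×20, cost 16·14·20 = 4480; cumulative 8120; (A₁(A₂(A₃A₄))): 4×16 by 16×20 → 4×20, cost 4·16·20 = 1280; cumulative 9400; ((A₁(A₂(A₃A₄)))A₅): 4×20 by 20×19 → 4×19, cost 4·20·19 = 1520; cumulative 10920. Total 10920.
Order Q = (A₁(A₂(A₃(A₄A₅)))): (A₄A₅): 13×20 by 20×19 → 13×19, cost 13·20·19 = 4940; (A₃(A₄A₅)): 14×13 by 13×19 → 14×19, cost 14·13·19 = 3458; cumulative 8398; (A₂(A₃(A₄A₅))): 16×14 by 14×19 → 16×19, cost 16·14·19 = 4256; cumulative 12654; (A₁(A₂(A₃(A₄A₅)))): 4×16 by 16×19 → 4×19, cost 4·16·19 = 1216; cumulative 13870. Total 13870.
Difference: |10920 − 13870| = 2950.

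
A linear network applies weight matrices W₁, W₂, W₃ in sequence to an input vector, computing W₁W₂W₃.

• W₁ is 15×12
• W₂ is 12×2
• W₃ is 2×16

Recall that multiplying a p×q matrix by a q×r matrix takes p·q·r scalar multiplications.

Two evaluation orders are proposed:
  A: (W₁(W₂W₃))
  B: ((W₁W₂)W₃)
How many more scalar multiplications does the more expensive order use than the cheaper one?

Order A = (W₁(W₂W₃)): (W₂W₃): 12×2 by 2×16 → 12×16, cost 12·2·16 = 384; (W₁(W₂W₃)): 15×12 by 12×16 → 15×16, cost 15·12·16 = 2880; cumulative 3264. Total 3264.
Order B = ((W₁W₂)W₃): (W₁W₂): 15×12 by 12×2 → 15×2, cost 15·12·2 = 360; ((W₁W₂)W₃): 15×2 by 2×16 → 15×16, cost 15·2·16 = 480; cumulative 840. Total 840.
Difference: |3264 − 840| = 2424.

2424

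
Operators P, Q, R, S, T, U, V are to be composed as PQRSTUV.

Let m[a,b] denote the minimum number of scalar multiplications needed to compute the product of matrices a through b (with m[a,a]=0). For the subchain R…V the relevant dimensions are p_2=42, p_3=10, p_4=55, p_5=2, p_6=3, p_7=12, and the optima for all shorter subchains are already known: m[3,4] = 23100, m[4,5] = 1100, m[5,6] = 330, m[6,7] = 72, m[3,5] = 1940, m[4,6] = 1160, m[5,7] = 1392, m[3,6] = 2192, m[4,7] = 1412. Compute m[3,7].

m[3,7] = min over k∈[3,6] of m[3,k]+m[k+1,7]+p_{2}·p_k·p_{7}.
k=3: 0 + 1412 + 42·10·12 = 6452; k=4: 23100 + 1392 + 42·55·12 = 52212; k=5: 1940 + 72 + 42·2·12 = 3020; k=6: 2192 + 0 + 42·3·12 = 3704.
Minimum: 3020 at k=5.

3020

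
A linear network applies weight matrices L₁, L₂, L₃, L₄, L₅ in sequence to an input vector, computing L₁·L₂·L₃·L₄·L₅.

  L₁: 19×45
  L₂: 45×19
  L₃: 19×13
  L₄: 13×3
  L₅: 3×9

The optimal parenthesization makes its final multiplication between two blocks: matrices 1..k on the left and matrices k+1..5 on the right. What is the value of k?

Adjacent pairs: L₁L₂ = 19·45·19 = 16245; L₂L₃ = 45·19·13 = 11115; L₃L₄ = 19·13·3 = 741; L₄L₅ = 13·3·9 = 351.
Length 3: L₁..L₃: k=1: 0+11115+19·45·13=22230; k=2: 16245+0+19·19·13=20938 → min 20938 | L₂..L₄: k=2: 0+741+45·19·3=3306; k=3: 11115+0+45·13·3=12870 → min 3306 | L₃..L₅: k=3: 0+351+19·13·9=2574; k=4: 741+0+19·3·9=1254 → min 1254.
Length 4: L₁..L₄: k=1: 0+3306+19·45·3=5871; k=2: 16245+741+19·19·3=18069; k=3: 20938+0+19·13·3=21679 → min 5871 | L₂..L₅: k=2: 0+1254+45·19·9=8949; k=3: 11115+351+45·13·9=16731; k=4: 3306+0+45·3·9=4521 → min 4521.
Top-level splits: k=1: (L₁..L₁)·(L₂..L₅) → 0+4521+19·45·9 = 12216; k=2: (L₁..L₂)·(L₃..L₅) → 16245+1254+19·19·9 = 20748; k=3: (L₁..L₃)·(L₄..L₅) → 20938+351+19·13·9 = 23512; k=4: (L₁..L₄)·(L₅..L₅) → 5871+0+19·3·9 = 6384.
Best split is after L₄, i.e. k = 4.

4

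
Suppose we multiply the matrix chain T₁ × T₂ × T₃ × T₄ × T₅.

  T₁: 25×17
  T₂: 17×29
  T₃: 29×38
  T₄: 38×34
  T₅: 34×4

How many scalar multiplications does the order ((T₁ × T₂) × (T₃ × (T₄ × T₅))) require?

(T₁ × T₂): 25×17 by 17×29 → 25×29, cost 25·17·29 = 12325
(T₄ × T₅): 38×34 by 34×4 → 38×4, cost 38·34·4 = 5168
(T₃ × (T₄ × T₅)): 29×38 by 38×4 → 29×4, cost 29·38·4 = 4408; cumulative 9576
((T₁ × T₂) × (T₃ × (T₄ × T₅))): 25×29 by 29×4 → 25×4, cost 25·29·4 = 2900; cumulative 24801
Total: 24801 scalar multiplications.

24801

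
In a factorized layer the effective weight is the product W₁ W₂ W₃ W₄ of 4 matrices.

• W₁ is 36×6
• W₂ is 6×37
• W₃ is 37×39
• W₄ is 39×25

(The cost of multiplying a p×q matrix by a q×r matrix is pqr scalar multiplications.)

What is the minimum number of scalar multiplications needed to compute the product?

19908

Adjacent pairs: W₁W₂ = 36·6·37 = 7992; W₂W₃ = 6·37·39 = 8658; W₃W₄ = 37·39·25 = 36075.
Length 3: W₁..W₃: k=1: 0+8658+36·6·39=17082; k=2: 7992+0+36·37·39=59940 → min 17082 | W₂..W₄: k=2: 0+36075+6·37·25=41625; k=3: 8658+0+6·39·25=14508 → min 14508.
Length 4: W₁..W₄: k=1: 0+14508+36·6·25=19908; k=2: 7992+36075+36·37·25=77367; k=3: 17082+0+36·39·25=52182 → min 19908.
Optimal order: (W₁ ((W₂ W₃) W₄)) with cost 19908.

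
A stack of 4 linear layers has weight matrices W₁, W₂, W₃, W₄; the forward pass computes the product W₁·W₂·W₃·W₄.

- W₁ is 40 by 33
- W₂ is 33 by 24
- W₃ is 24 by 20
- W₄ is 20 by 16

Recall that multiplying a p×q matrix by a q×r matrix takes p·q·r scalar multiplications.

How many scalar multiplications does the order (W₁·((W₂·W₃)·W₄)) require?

47520

(W₂·W₃): 33×24 by 24×20 → 33×20, cost 33·24·20 = 15840
((W₂·W₃)·W₄): 33×20 by 20×16 → 33×16, cost 33·20·16 = 10560; cumulative 26400
(W₁·((W₂·W₃)·W₄)): 40×33 by 33×16 → 40×16, cost 40·33·16 = 21120; cumulative 47520
Total: 47520 scalar multiplications.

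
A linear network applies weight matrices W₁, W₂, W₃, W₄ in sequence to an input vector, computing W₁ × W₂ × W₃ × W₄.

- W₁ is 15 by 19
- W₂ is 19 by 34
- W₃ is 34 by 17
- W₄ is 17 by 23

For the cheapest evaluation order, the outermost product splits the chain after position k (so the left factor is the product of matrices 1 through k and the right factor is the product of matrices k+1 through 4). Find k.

Adjacent pairs: W₁W₂ = 15·19·34 = 9690; W₂W₃ = 19·34·17 = 10982; W₃W₄ = 34·17·23 = 13294.
Length 3: W₁..W₃: k=1: 0+10982+15·19·17=15827; k=2: 9690+0+15·34·17=18360 → min 15827 | W₂..W₄: k=2: 0+13294+19·34·23=28152; k=3: 10982+0+19·17·23=18411 → min 18411.
Top-level splits: k=1: (W₁..W₁)·(W₂..W₄) → 0+18411+15·19·23 = 24966; k=2: (W₁..W₂)·(W₃..W₄) → 9690+13294+15·34·23 = 34714; k=3: (W₁..W₃)·(W₄..W₄) → 15827+0+15·17·23 = 21692.
Best split is after W₃, i.e. k = 3.

3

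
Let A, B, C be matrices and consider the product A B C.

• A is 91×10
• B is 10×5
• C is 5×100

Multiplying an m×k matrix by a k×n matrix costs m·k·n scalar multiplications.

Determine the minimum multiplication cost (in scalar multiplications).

50050

Order (A (B C)): (B C): 10×5 by 5×100 → 10×100, cost 10·5·100 = 5000; (A (B C)): 91×10 by 10×100 → 91×100, cost 91·10·100 = 91000; cumulative 96000. Total 96000.
Order ((A B) C): (A B): 91×10 by 10×5 → 91×5, cost 91·10·5 = 4550; ((A B) C): 91×5 by 5×100 → 91×100, cost 91·5·100 = 45500; cumulative 50050. Total 50050.
Minimum: 50050.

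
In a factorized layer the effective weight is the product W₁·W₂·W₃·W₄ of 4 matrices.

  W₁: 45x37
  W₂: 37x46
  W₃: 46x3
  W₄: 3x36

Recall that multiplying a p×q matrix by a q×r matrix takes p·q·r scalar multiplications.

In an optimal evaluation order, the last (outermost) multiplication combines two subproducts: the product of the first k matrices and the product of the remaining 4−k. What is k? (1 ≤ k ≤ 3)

Adjacent pairs: W₁W₂ = 45·37·46 = 76590; W₂W₃ = 37·46·3 = 5106; W₃W₄ = 46·3·36 = 4968.
Length 3: W₁..W₃: k=1: 0+5106+45·37·3=10101; k=2: 76590+0+45·46·3=82800 → min 10101 | W₂..W₄: k=2: 0+4968+37·46·36=66240; k=3: 5106+0+37·3·36=9102 → min 9102.
Top-level splits: k=1: (W₁..W₁)·(W₂..W₄) → 0+9102+45·37·36 = 69042; k=2: (W₁..W₂)·(W₃..W₄) → 76590+4968+45·46·36 = 156078; k=3: (W₁..W₃)·(W₄..W₄) → 10101+0+45·3·36 = 14961.
Best split is after W₃, i.e. k = 3.

3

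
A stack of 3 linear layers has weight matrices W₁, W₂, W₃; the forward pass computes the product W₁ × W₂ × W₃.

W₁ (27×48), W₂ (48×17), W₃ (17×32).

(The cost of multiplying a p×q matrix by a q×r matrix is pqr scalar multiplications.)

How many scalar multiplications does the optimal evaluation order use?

36720

Order (W₁ × (W₂ × W₃)): (W₂ × W₃): 48×17 by 17×32 → 48×32, cost 48·17·32 = 26112; (W₁ × (W₂ × W₃)): 27×48 by 48×32 → 27×32, cost 27·48·32 = 41472; cumulative 67584. Total 67584.
Order ((W₁ × W₂) × W₃): (W₁ × W₂): 27×48 by 48×17 → 27×17, cost 27·48·17 = 22032; ((W₁ × W₂) × W₃): 27×17 by 17×32 → 27×32, cost 27·17·32 = 14688; cumulative 36720. Total 36720.
Minimum: 36720.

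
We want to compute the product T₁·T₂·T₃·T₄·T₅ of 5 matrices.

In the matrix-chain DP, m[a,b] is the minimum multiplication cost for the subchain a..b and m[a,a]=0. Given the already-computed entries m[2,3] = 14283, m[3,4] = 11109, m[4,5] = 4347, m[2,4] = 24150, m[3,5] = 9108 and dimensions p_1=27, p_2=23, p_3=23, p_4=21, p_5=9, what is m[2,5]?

m[2,5] = min over k∈[2,4] of m[2,k]+m[k+1,5]+p_{1}·p_k·p_{5}.
k=2: 0 + 9108 + 27·23·9 = 14697; k=3: 14283 + 4347 + 27·23·9 = 24219; k=4: 24150 + 0 + 27·21·9 = 29253.
Minimum: 14697 at k=2.

14697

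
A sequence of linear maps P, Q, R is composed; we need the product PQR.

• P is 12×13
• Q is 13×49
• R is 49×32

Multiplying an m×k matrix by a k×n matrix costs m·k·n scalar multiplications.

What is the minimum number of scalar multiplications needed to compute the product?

Order (P(QR)): (QR): 13×49 by 49×32 → 13×32, cost 13·49·32 = 20384; (P(QR)): 12×13 by 13×32 → 12×32, cost 12·13·32 = 4992; cumulative 25376. Total 25376.
Order ((PQ)R): (PQ): 12×13 by 13×49 → 12×49, cost 12·13·49 = 7644; ((PQ)R): 12×49 by 49×32 → 12×32, cost 12·49·32 = 18816; cumulative 26460. Total 26460.
Minimum: 25376.

25376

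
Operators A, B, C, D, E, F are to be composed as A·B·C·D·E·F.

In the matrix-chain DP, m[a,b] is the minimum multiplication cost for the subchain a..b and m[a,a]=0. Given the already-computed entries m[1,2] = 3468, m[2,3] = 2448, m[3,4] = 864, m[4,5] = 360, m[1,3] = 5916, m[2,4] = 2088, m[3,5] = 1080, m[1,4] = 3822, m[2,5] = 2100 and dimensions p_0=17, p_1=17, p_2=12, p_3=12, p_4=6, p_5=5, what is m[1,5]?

m[1,5] = min over k∈[1,4] of m[1,k]+m[k+1,5]+p_{0}·p_k·p_{5}.
k=1: 0 + 2100 + 17·17·5 = 3545; k=2: 3468 + 1080 + 17·12·5 = 5568; k=3: 5916 + 360 + 17·12·5 = 7296; k=4: 3822 + 0 + 17·6·5 = 4332.
Minimum: 3545 at k=1.

3545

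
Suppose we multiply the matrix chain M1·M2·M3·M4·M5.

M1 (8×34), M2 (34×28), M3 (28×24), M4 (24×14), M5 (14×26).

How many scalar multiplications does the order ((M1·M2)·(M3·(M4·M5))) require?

(M1·M2): 8×34 by 34×28 → 8×28, cost 8·34·28 = 7616
(M4·M5): 24×14 by 14×26 → 24×26, cost 24·14·26 = 8736
(M3·(M4·M5)): 28×24 by 24×26 → 28×26, cost 28·24·26 = 17472; cumulative 26208
((M1·M2)·(M3·(M4·M5))): 8×28 by 28×26 → 8×26, cost 8·28·26 = 5824; cumulative 39648
Total: 39648 scalar multiplications.

39648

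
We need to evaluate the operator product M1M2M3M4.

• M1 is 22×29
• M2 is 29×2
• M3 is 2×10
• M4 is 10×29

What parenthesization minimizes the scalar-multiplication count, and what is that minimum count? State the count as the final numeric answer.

3132

Adjacent pairs: M1M2 = 22·29·2 = 1276; M2M3 = 29·2·10 = 580; M3M4 = 2·10·29 = 580.
Length 3: M1..M3: k=1: 0+580+22·29·10=6960; k=2: 1276+0+22·2·10=1716 → min 1716 | M2..M4: k=2: 0+580+29·2·29=2262; k=3: 580+0+29·10·29=8990 → min 2262.
Length 4: M1..M4: k=1: 0+2262+22·29·29=20764; k=2: 1276+580+22·2·29=3132; k=3: 1716+0+22·10·29=8096 → min 3132.
Optimal parenthesization: ((M1M2)(M3M4)) with cost 3132.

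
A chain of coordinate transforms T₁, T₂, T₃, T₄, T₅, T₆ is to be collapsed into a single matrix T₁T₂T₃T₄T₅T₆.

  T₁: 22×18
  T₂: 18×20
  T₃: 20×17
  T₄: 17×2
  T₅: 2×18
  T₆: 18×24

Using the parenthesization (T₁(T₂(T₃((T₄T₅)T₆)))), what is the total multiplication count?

(T₄T₅): 17×2 by 2×18 → 17×18, cost 17·2·18 = 612
((T₄T₅)T₆): 17×18 by 18×24 → 17×24, cost 17·18·24 = 7344; cumulative 7956
(T₃((T₄T₅)T₆)): 20×17 by 17×24 → 20×24, cost 20·17·24 = 8160; cumulative 16116
(T₂(T₃((T₄T₅)T₆))): 18×20 by 20×24 → 18×24, cost 18·20·24 = 8640; cumulative 24756
(T₁(T₂(T₃((T₄T₅)T₆)))): 22×18 by 18×24 → 22×24, cost 22·18·24 = 9504; cumulative 34260
Total: 34260 scalar multiplications.

34260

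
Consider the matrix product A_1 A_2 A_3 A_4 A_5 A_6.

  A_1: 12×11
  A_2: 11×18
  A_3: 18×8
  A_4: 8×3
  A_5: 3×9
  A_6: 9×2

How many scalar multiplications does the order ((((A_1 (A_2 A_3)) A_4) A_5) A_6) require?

3468

(A_2 A_3): 11×18 by 18×8 → 11×8, cost 11·18·8 = 1584
(A_1 (A_2 A_3)): 12×11 by 11×8 → 12×8, cost 12·11·8 = 1056; cumulative 2640
((A_1 (A_2 A_3)) A_4): 12×8 by 8×3 → 12×3, cost 12·8·3 = 288; cumulative 2928
(((A_1 (A_2 A_3)) A_4) A_5): 12×3 by 3×9 → 12×9, cost 12·3·9 = 324; cumulative 3252
((((A_1 (A_2 A_3)) A_4) A_5) A_6): 12×9 by 9×2 → 12×2, cost 12·9·2 = 216; cumulative 3468
Total: 3468 scalar multiplications.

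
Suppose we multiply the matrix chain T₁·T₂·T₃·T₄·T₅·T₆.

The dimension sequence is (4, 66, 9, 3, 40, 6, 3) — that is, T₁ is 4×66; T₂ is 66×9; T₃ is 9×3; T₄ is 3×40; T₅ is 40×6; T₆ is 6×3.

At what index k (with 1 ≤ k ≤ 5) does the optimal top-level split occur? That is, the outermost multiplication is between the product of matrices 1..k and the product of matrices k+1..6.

Adjacent pairs: T₁T₂ = 4·66·9 = 2376; T₂T₃ = 66·9·3 = 1782; T₃T₄ = 9·3·40 = 1080; T₄T₅ = 3·40·6 = 720; T₅T₆ = 40·6·3 = 720.
Length 3: T₁..T₃: k=1: 0+1782+4·66·3=2574; k=2: 2376+0+4·9·3=2484 → min 2484 | T₂..T₄: k=2: 0+1080+66·9·40=24840; k=3: 1782+0+66·3·40=9702 → min 9702 | T₃..T₅: k=3: 0+720+9·3·6=882; k=4: 1080+0+9·40·6=3240 → min 882 | T₄..T₆: k=4: 0+720+3·40·3=1080; k=5: 720+0+3·6·3=774 → min 774.
Length 4: T₁..T₄: k=1: 0+9702+4·66·40=20262; k=2: 2376+1080+4·9·40=4896; k=3: 2484+0+4·3·40=2964 → min 2964 | T₂..T₅: k=2: 0+882+66·9·6=4446; k=3: 1782+720+66·3·6=3690; k=4: 9702+0+66·40·6=25542 → min 3690 | T₃..T₆: k=3: 0+774+9·3·3=855; k=4: 1080+720+9·40·3=2880; k=5: 882+0+9·6·3=1044 → min 855.
Length 5: T₁..T₅: k=1: 0+3690+4·66·6=5274; k=2: 2376+882+4·9·6=3474; k=3: 2484+720+4·3·6=3276; k=4: 2964+0+4·40·6=3924 → min 3276 | T₂..T₆: k=2: 0+855+66·9·3=2637; k=3: 1782+774+66·3·3=3150; k=4: 9702+720+66·40·3=18342; k=5: 3690+0+66·6·3=4878 → min 2637.
Top-level splits: k=1: (T₁..T₁)·(T₂..T₆) → 0+2637+4·66·3 = 3429; k=2: (T₁..T₂)·(T₃..T₆) → 2376+855+4·9·3 = 3339; k=3: (T₁..T₃)·(T₄..T₆) → 2484+774+4·3·3 = 3294; k=4: (T₁..T₄)·(T₅..T₆) → 2964+720+4·40·3 = 4164; k=5: (T₁..T₅)·(T₆..T₆) → 3276+0+4·6·3 = 3348.
Best split is after T₃, i.e. k = 3.

3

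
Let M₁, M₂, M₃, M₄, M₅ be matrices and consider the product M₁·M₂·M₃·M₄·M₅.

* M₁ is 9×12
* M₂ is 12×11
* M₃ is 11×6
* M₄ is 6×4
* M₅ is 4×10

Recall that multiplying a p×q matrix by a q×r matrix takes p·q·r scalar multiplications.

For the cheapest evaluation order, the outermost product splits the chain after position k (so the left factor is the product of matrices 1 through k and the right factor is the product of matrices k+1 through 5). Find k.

4

Adjacent pairs: M₁M₂ = 9·12·11 = 1188; M₂M₃ = 12·11·6 = 792; M₃M₄ = 11·6·4 = 264; M₄M₅ = 6·4·10 = 240.
Length 3: M₁..M₃: k=1: 0+792+9·12·6=1440; k=2: 1188+0+9·11·6=1782 → min 1440 | M₂..M₄: k=2: 0+264+12·11·4=792; k=3: 792+0+12·6·4=1080 → min 792 | M₃..M₅: k=3: 0+240+11·6·10=900; k=4: 264+0+11·4·10=704 → min 704.
Length 4: M₁..M₄: k=1: 0+792+9·12·4=1224; k=2: 1188+264+9·11·4=1848; k=3: 1440+0+9·6·4=1656 → min 1224 | M₂..M₅: k=2: 0+704+12·11·10=2024; k=3: 792+240+12·6·10=1752; k=4: 792+0+12·4·10=1272 → min 1272.
Top-level splits: k=1: (M₁..M₁)·(M₂..M₅) → 0+1272+9·12·10 = 2352; k=2: (M₁..M₂)·(M₃..M₅) → 1188+704+9·11·10 = 2882; k=3: (M₁..M₃)·(M₄..M₅) → 1440+240+9·6·10 = 2220; k=4: (M₁..M₄)·(M₅..M₅) → 1224+0+9·4·10 = 1584.
Best split is after M₄, i.e. k = 4.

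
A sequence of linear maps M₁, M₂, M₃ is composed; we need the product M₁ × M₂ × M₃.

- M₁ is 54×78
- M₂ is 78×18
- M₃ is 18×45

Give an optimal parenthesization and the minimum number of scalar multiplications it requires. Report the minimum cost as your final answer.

119556

(M₁ × (M₂ × M₃)): cost 252720.
((M₁ × M₂) × M₃): cost 119556.
Optimal: ((M₁ × M₂) × M₃) with cost 119556.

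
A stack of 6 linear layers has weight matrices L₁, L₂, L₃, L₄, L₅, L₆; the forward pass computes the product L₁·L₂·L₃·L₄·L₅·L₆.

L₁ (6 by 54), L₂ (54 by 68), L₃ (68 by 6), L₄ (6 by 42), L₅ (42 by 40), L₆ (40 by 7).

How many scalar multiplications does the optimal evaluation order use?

Adjacent pairs: L₁L₂ = 6·54·68 = 22032; L₂L₃ = 54·68·6 = 22032; L₃L₄ = 68·6·42 = 17136; L₄L₅ = 6·42·40 = 10080; L₅L₆ = 42·40·7 = 11760.
Length 3: L₁..L₃: k=1: 0+22032+6·54·6=23976; k=2: 22032+0+6·68·6=24480 → min 23976 | L₂..L₄: k=2: 0+17136+54·68·42=171360; k=3: 22032+0+54·6·42=35640 → min 35640 | L₃..L₅: k=3: 0+10080+68·6·40=26400; k=4: 17136+0+68·42·40=131376 → min 26400 | L₄..L₆: k=4: 0+11760+6·42·7=13524; k=5: 10080+0+6·40·7=11760 → min 11760.
Length 4: L₁..L₄: k=1: 0+35640+6·54·42=49248; k=2: 22032+17136+6·68·42=56304; k=3: 23976+0+6·6·42=25488 → min 25488 | L₂..L₅: k=2: 0+26400+54·68·40=173280; k=3: 22032+10080+54·6·40=45072; k=4: 35640+0+54·42·40=126360 → min 45072 | L₃..L₆: k=3: 0+11760+68·6·7=14616; k=4: 17136+11760+68·42·7=48888; k=5: 26400+0+68·40·7=45440 → min 14616.
Length 5: L₁..L₅: k=1: 0+45072+6·54·40=58032; k=2: 22032+26400+6·68·40=64752; k=3: 23976+10080+6·6·40=35496; k=4: 25488+0+6·42·40=35568 → min 35496 | L₂..L₆: k=2: 0+14616+54·68·7=40320; k=3: 22032+11760+54·6·7=36060; k=4: 35640+11760+54·42·7=63276; k=5: 45072+0+54·40·7=60192 → min 36060.
Length 6: L₁..L₆: k=1: 0+36060+6·54·7=38328; k=2: 22032+14616+6·68·7=39504; k=3: 23976+11760+6·6·7=35988; k=4: 25488+11760+6·42·7=39012; k=5: 35496+0+6·40·7=37176 → min 35988.
Optimal order: ((L₁·(L₂·L₃))·((L₄·L₅)·L₆)) with cost 35988.

35988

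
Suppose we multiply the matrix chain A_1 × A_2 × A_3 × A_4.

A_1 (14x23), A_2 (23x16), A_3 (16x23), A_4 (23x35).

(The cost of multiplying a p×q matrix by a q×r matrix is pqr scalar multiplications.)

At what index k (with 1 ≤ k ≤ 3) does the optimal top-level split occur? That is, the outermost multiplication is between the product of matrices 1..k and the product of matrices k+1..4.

3

Adjacent pairs: A_1A_2 = 14·23·16 = 5152; A_2A_3 = 23·16·23 = 8464; A_3A_4 = 16·23·35 = 12880.
Length 3: A_1..A_3: k=1: 0+8464+14·23·23=15870; k=2: 5152+0+14·16·23=10304 → min 10304 | A_2..A_4: k=2: 0+12880+23·16·35=25760; k=3: 8464+0+23·23·35=26979 → min 25760.
Top-level splits: k=1: (A_1..A_1)·(A_2..A_4) → 0+25760+14·23·35 = 37030; k=2: (A_1..A_2)·(A_3..A_4) → 5152+12880+14·16·35 = 25872; k=3: (A_1..A_3)·(A_4..A_4) → 10304+0+14·23·35 = 21574.
Best split is after A_3, i.e. k = 3.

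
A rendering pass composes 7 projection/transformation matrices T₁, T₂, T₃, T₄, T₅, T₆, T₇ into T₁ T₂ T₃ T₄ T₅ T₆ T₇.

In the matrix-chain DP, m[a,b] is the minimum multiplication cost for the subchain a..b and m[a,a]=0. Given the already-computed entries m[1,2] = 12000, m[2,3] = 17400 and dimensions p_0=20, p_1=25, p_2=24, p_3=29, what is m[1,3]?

25920

m[1,3] = min over k∈[1,2] of m[1,k]+m[k+1,3]+p_{0}·p_k·p_{3}.
k=1: 0 + 17400 + 20·25·29 = 31900; k=2: 12000 + 0 + 20·24·29 = 25920.
Minimum: 25920 at k=2.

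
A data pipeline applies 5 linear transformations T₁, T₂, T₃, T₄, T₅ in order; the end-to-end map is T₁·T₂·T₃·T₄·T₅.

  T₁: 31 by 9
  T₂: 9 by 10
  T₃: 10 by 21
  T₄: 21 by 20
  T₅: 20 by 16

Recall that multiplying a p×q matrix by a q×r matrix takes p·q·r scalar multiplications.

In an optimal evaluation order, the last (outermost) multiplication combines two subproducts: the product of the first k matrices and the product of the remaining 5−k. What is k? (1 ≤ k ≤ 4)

Adjacent pairs: T₁T₂ = 31·9·10 = 2790; T₂T₃ = 9·10·21 = 1890; T₃T₄ = 10·21·20 = 4200; T₄T₅ = 21·20·16 = 6720.
Length 3: T₁..T₃: k=1: 0+1890+31·9·21=7749; k=2: 2790+0+31·10·21=9300 → min 7749 | T₂..T₄: k=2: 0+4200+9·10·20=6000; k=3: 1890+0+9·21·20=5670 → min 5670 | T₃..T₅: k=3: 0+6720+10·21·16=10080; k=4: 4200+0+10·20·16=7400 → min 7400.
Length 4: T₁..T₄: k=1: 0+5670+31·9·20=11250; k=2: 2790+4200+31·10·20=13190; k=3: 7749+0+31·21·20=20769 → min 11250 | T₂..T₅: k=2: 0+7400+9·10·16=8840; k=3: 1890+6720+9·21·16=11634; k=4: 5670+0+9·20·16=8550 → min 8550.
Top-level splits: k=1: (T₁..T₁)·(T₂..T₅) → 0+8550+31·9·16 = 13014; k=2: (T₁..T₂)·(T₃..T₅) → 2790+7400+31·10·16 = 15150; k=3: (T₁..T₃)·(T₄..T₅) → 7749+6720+31·21·16 = 24885; k=4: (T₁..T₄)·(T₅..T₅) → 11250+0+31·20·16 = 21170.
Best split is after T₁, i.e. k = 1.

1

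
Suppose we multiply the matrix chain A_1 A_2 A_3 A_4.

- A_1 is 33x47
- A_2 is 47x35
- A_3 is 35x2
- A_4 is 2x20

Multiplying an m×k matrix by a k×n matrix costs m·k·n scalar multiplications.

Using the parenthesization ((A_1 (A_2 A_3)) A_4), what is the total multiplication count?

7712

(A_2 A_3): 47×35 by 35×2 → 47×2, cost 47·35·2 = 3290
(A_1 (A_2 A_3)): 33×47 by 47×2 → 33×2, cost 33·47·2 = 3102; cumulative 6392
((A_1 (A_2 A_3)) A_4): 33×2 by 2×20 → 33×20, cost 33·2·20 = 1320; cumulative 7712
Total: 7712 scalar multiplications.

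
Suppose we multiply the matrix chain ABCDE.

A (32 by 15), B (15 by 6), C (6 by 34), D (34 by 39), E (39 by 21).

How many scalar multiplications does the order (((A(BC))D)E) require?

(BC): 15×6 by 6×34 → 15×34, cost 15·6·34 = 3060
(A(BC)): 32×15 by 15×34 → 32×34, cost 32·15·34 = 16320; cumulative 19380
((A(BC))D): 32×34 by 34×39 → 32×39, cost 32·34·39 = 42432; cumulative 61812
(((A(BC))D)E): 32×39 by 39×21 → 32×21, cost 32·39·21 = 26208; cumulative 88020
Total: 88020 scalar multiplications.

88020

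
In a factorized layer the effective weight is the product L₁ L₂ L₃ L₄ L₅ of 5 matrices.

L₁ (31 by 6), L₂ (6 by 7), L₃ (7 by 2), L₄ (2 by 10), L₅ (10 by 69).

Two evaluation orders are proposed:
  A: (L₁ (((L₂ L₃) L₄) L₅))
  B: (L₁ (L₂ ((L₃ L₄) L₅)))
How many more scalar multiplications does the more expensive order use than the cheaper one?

3524

Order A = (L₁ (((L₂ L₃) L₄) L₅)): (L₂ L₃): 6×7 by 7×2 → 6×2, cost 6·7·2 = 84; ((L₂ L₃) L₄): 6×2 by 2×10 → 6×10, cost 6·2·10 = 120; cumulative 204; (((L₂ L₃) L₄) L₅): 6×10 by 10×69 → 6×69, cost 6·10·69 = 4140; cumulative 4344; (L₁ (((L₂ L₃) L₄) L₅)): 31×6 by 6×69 → 31×69, cost 31·6·69 = 12834; cumulative 17178. Total 17178.
Order B = (L₁ (L₂ ((L₃ L₄) L₅))): (L₃ L₄): 7×2 by 2×10 → 7×10, cost 7·2·10 = 140; ((L₃ L₄) L₅): 7×10 by 10×69 → 7×69, cost 7·10·69 = 4830; cumulative 4970; (L₂ ((L₃ L₄) L₅)): 6×7 by 7×69 → 6×69, cost 6·7·69 = 2898; cumulative 7868; (L₁ (L₂ ((L₃ L₄) L₅))): 31×6 by 6×69 → 31×69, cost 31·6·69 = 12834; cumulative 20702. Total 20702.
Difference: |17178 − 20702| = 3524.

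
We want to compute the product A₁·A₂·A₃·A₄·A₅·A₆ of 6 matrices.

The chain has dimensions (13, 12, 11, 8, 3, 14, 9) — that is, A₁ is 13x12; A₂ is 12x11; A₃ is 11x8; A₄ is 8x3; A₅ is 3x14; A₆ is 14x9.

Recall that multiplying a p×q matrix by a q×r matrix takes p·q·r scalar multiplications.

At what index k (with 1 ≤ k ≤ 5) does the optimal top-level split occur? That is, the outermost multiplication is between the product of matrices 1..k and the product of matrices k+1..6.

Adjacent pairs: A₁A₂ = 13·12·11 = 1716; A₂A₃ = 12·11·8 = 1056; A₃A₄ = 11·8·3 = 264; A₄A₅ = 8·3·14 = 336; A₅A₆ = 3·14·9 = 378.
Length 3: A₁..A₃: k=1: 0+1056+13·12·8=2304; k=2: 1716+0+13·11·8=2860 → min 2304 | A₂..A₄: k=2: 0+264+12·11·3=660; k=3: 1056+0+12·8·3=1344 → min 660 | A₃..A₅: k=3: 0+336+11·8·14=1568; k=4: 264+0+11·3·14=726 → min 726 | A₄..A₆: k=4: 0+378+8·3·9=594; k=5: 336+0+8·14·9=1344 → min 594.
Length 4: A₁..A₄: k=1: 0+660+13·12·3=1128; k=2: 1716+264+13·11·3=2409; k=3: 2304+0+13·8·3=2616 → min 1128 | A₂..A₅: k=2: 0+726+12·11·14=2574; k=3: 1056+336+12·8·14=2736; k=4: 660+0+12·3·14=1164 → min 1164 | A₃..A₆: k=3: 0+594+11·8·9=1386; k=4: 264+378+11·3·9=939; k=5: 726+0+11·14·9=2112 → min 939.
Length 5: A₁..A₅: k=1: 0+1164+13·12·14=3348; k=2: 1716+726+13·11·14=4444; k=3: 2304+336+13·8·14=4096; k=4: 1128+0+13·3·14=1674 → min 1674 | A₂..A₆: k=2: 0+939+12·11·9=2127; k=3: 1056+594+12·8·9=2514; k=4: 660+378+12·3·9=1362; k=5: 1164+0+12·14·9=2676 → min 1362.
Top-level splits: k=1: (A₁..A₁)·(A₂..A₆) → 0+1362+13·12·9 = 2766; k=2: (A₁..A₂)·(A₃..A₆) → 1716+939+13·11·9 = 3942; k=3: (A₁..A₃)·(A₄..A₆) → 2304+594+13·8·9 = 3834; k=4: (A₁..A₄)·(A₅..A₆) → 1128+378+13·3·9 = 1857; k=5: (A₁..A₅)·(A₆..A₆) → 1674+0+13·14·9 = 3312.
Best split is after A₄, i.e. k = 4.

4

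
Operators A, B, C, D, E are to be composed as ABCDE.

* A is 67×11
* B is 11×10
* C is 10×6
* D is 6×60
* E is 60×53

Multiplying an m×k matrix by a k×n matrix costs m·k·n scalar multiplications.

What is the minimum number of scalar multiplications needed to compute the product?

45468

Adjacent pairs: AB = 67·11·10 = 7370; BC = 11·10·6 = 660; CD = 10·6·60 = 3600; DE = 6·60·53 = 19080.
Length 3: A..C: k=1: 0+660+67·11·6=5082; k=2: 7370+0+67·10·6=11390 → min 5082 | B..D: k=2: 0+3600+11·10·60=10200; k=3: 660+0+11·6·60=4620 → min 4620 | C..E: k=3: 0+19080+10·6·53=22260; k=4: 3600+0+10·60·53=35400 → min 22260.
Length 4: A..D: k=1: 0+4620+67·11·60=48840; k=2: 7370+3600+67·10·60=51170; k=3: 5082+0+67·6·60=29202 → min 29202 | B..E: k=2: 0+22260+11·10·53=28090; k=3: 660+19080+11·6·53=23238; k=4: 4620+0+11·60·53=39600 → min 23238.
Length 5: A..E: k=1: 0+23238+67·11·53=62299; k=2: 7370+22260+67·10·53=65140; k=3: 5082+19080+67·6·53=45468; k=4: 29202+0+67·60·53=242262 → min 45468.
Optimal order: ((A(BC))(DE)) with cost 45468.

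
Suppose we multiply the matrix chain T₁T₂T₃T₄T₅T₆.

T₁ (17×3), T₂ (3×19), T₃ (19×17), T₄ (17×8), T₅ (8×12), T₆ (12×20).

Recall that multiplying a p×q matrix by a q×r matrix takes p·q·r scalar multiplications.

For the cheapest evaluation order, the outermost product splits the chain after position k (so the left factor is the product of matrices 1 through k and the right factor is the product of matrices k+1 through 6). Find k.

1

Adjacent pairs: T₁T₂ = 17·3·19 = 969; T₂T₃ = 3·19·17 = 969; T₃T₄ = 19·17·8 = 2584; T₄T₅ = 17·8·12 = 1632; T₅T₆ = 8·12·20 = 1920.
Length 3: T₁..T₃: k=1: 0+969+17·3·17=1836; k=2: 969+0+17·19·17=6460 → min 1836 | T₂..T₄: k=2: 0+2584+3·19·8=3040; k=3: 969+0+3·17·8=1377 → min 1377 | T₃..T₅: k=3: 0+1632+19·17·12=5508; k=4: 2584+0+19·8·12=4408 → min 4408 | T₄..T₆: k=4: 0+1920+17·8·20=4640; k=5: 1632+0+17·12·20=5712 → min 4640.
Length 4: T₁..T₄: k=1: 0+1377+17·3·8=1785; k=2: 969+2584+17·19·8=6137; k=3: 1836+0+17·17·8=4148 → min 1785 | T₂..T₅: k=2: 0+4408+3·19·12=5092; k=3: 969+1632+3·17·12=3213; k=4: 1377+0+3·8·12=1665 → min 1665 | T₃..T₆: k=3: 0+4640+19·17·20=11100; k=4: 2584+1920+19·8·20=7544; k=5: 4408+0+19·12·20=8968 → min 7544.
Length 5: T₁..T₅: k=1: 0+1665+17·3·12=2277; k=2: 969+4408+17·19·12=9253; k=3: 1836+1632+17·17·12=6936; k=4: 1785+0+17·8·12=3417 → min 2277 | T₂..T₆: k=2: 0+7544+3·19·20=8684; k=3: 969+4640+3·17·20=6629; k=4: 1377+1920+3·8·20=3777; k=5: 1665+0+3·12·20=2385 → min 2385.
Top-level splits: k=1: (T₁..T₁)·(T₂..T₆) → 0+2385+17·3·20 = 3405; k=2: (T₁..T₂)·(T₃..T₆) → 969+7544+17·19·20 = 14973; k=3: (T₁..T₃)·(T₄..T₆) → 1836+4640+17·17·20 = 12256; k=4: (T₁..T₄)·(T₅..T₆) → 1785+1920+17·8·20 = 6425; k=5: (T₁..T₅)·(T₆..T₆) → 2277+0+17·12·20 = 6357.
Best split is after T₁, i.e. k = 1.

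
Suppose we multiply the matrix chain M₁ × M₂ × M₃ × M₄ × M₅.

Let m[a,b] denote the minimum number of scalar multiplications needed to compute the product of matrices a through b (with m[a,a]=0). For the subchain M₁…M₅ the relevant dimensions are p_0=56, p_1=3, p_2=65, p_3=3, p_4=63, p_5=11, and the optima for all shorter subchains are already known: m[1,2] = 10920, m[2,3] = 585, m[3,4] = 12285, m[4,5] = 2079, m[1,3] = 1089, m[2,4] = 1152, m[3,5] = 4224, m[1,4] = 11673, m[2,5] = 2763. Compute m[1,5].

m[1,5] = min over k∈[1,4] of m[1,k]+m[k+1,5]+p_{0}·p_k·p_{5}.
k=1: 0 + 2763 + 56·3·11 = 4611; k=2: 10920 + 4224 + 56·65·11 = 55184; k=3: 1089 + 2079 + 56·3·11 = 5016; k=4: 11673 + 0 + 56·63·11 = 50481.
Minimum: 4611 at k=1.

4611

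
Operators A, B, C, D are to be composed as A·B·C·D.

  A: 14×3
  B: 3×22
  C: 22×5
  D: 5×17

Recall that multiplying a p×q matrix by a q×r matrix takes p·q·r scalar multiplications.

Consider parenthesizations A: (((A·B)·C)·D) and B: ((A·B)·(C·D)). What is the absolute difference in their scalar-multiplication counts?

4376

Order A = (((A·B)·C)·D): (A·B): 14×3 by 3×22 → 14×22, cost 14·3·22 = 924; ((A·B)·C): 14×22 by 22×5 → 14×5, cost 14·22·5 = 1540; cumulative 2464; (((A·B)·C)·D): 14×5 by 5×17 → 14×17, cost 14·5·17 = 1190; cumulative 3654. Total 3654.
Order B = ((A·B)·(C·D)): (A·B): 14×3 by 3×22 → 14×22, cost 14·3·22 = 924; (C·D): 22×5 by 5×17 → 22×17, cost 22·5·17 = 1870; ((A·B)·(C·D)): 14×22 by 22×17 → 14×17, cost 14·22·17 = 5236; cumulative 8030. Total 8030.
Difference: |3654 − 8030| = 4376.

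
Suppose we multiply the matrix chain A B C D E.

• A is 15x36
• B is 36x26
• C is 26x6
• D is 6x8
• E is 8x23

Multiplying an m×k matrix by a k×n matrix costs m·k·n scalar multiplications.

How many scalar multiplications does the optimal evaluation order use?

12030

Adjacent pairs: AB = 15·36·26 = 14040; BC = 36·26·6 = 5616; CD = 26·6·8 = 1248; DE = 6·8·23 = 1104.
Length 3: A..C: k=1: 0+5616+15·36·6=8856; k=2: 14040+0+15·26·6=16380 → min 8856 | B..D: k=2: 0+1248+36·26·8=8736; k=3: 5616+0+36·6·8=7344 → min 7344 | C..E: k=3: 0+1104+26·6·23=4692; k=4: 1248+0+26·8·23=6032 → min 4692.
Length 4: A..D: k=1: 0+7344+15·36·8=11664; k=2: 14040+1248+15·26·8=18408; k=3: 8856+0+15·6·8=9576 → min 9576 | B..E: k=2: 0+4692+36·26·23=26220; k=3: 5616+1104+36·6·23=11688; k=4: 7344+0+36·8·23=13968 → min 11688.
Length 5: A..E: k=1: 0+11688+15·36·23=24108; k=2: 14040+4692+15·26·23=27702; k=3: 8856+1104+15·6·23=12030; k=4: 9576+0+15·8·23=12336 → min 12030.
Optimal order: ((A (B C)) (D E)) with cost 12030.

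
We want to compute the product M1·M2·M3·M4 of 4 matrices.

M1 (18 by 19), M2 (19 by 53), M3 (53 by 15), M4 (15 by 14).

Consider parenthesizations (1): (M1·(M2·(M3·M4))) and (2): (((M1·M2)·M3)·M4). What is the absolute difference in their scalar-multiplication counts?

6200

Order (1) = (M1·(M2·(M3·M4))): (M3·M4): 53×15 by 15×14 → 53×14, cost 53·15·14 = 11130; (M2·(M3·M4)): 19×53 by 53×14 → 19×14, cost 19·53·14 = 14098; cumulative 25228; (M1·(M2·(M3·M4))): 18×19 by 19×14 → 18×14, cost 18·19·14 = 4788; cumulative 30016. Total 30016.
Order (2) = (((M1·M2)·M3)·M4): (M1·M2): 18×19 by 19×53 → 18×53, cost 18·19·53 = 18126; ((M1·M2)·M3): 18×53 by 53×15 → 18×15, cost 18·53·15 = 14310; cumulative 32436; (((M1·M2)·M3)·M4): 18×15 by 15×14 → 18×14, cost 18·15·14 = 3780; cumulative 36216. Total 36216.
Difference: |30016 − 36216| = 6200.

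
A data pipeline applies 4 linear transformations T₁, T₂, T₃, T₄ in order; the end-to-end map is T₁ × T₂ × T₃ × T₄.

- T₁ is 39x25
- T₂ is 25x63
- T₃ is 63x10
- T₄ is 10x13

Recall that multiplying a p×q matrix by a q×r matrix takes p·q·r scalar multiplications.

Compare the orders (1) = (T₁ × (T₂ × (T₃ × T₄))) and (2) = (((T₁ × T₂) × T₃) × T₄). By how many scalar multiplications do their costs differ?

49725

Order (1) = (T₁ × (T₂ × (T₃ × T₄))): (T₃ × T₄): 63×10 by 10×13 → 63×13, cost 63·10·13 = 8190; (T₂ × (T₃ × T₄)): 25×63 by 63×13 → 25×13, cost 25·63·13 = 20475; cumulative 28665; (T₁ × (T₂ × (T₃ × T₄))): 39×25 by 25×13 → 39×13, cost 39·25·13 = 12675; cumulative 41340. Total 41340.
Order (2) = (((T₁ × T₂) × T₃) × T₄): (T₁ × T₂): 39×25 by 25×63 → 39×63, cost 39·25·63 = 61425; ((T₁ × T₂) × T₃): 39×63 by 63×10 → 39×10, cost 39·63·10 = 24570; cumulative 85995; (((T₁ × T₂) × T₃) × T₄): 39×10 by 10×13 → 39×13, cost 39·10·13 = 5070; cumulative 91065. Total 91065.
Difference: |41340 − 91065| = 49725.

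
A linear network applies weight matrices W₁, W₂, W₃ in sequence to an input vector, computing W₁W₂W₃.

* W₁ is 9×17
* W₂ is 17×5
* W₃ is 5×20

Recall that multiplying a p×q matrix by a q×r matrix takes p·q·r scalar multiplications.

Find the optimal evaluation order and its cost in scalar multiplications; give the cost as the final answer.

1665

(W₁(W₂W₃)): cost 4760.
((W₁W₂)W₃): cost 1665.
Optimal: ((W₁W₂)W₃) with cost 1665.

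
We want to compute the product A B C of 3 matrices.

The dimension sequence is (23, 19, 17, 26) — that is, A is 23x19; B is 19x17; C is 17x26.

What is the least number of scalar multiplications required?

17595

Order (A (B C)): (B C): 19×17 by 17×26 → 19×26, cost 19·17·26 = 8398; (A (B C)): 23×19 by 19×26 → 23×26, cost 23·19·26 = 11362; cumulative 19760. Total 19760.
Order ((A B) C): (A B): 23×19 by 19×17 → 23×17, cost 23·19·17 = 7429; ((A B) C): 23×17 by 17×26 → 23×26, cost 23·17·26 = 10166; cumulative 17595. Total 17595.
Minimum: 17595.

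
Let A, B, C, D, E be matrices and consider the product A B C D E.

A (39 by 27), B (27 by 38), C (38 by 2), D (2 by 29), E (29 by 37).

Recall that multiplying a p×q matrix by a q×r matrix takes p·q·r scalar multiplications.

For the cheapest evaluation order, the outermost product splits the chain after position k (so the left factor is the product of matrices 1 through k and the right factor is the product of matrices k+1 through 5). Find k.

3

Adjacent pairs: AB = 39·27·38 = 40014; BC = 27·38·2 = 2052; CD = 38·2·29 = 2204; DE = 2·29·37 = 2146.
Length 3: A..C: k=1: 0+2052+39·27·2=4158; k=2: 40014+0+39·38·2=42978 → min 4158 | B..D: k=2: 0+2204+27·38·29=31958; k=3: 2052+0+27·2·29=3618 → min 3618 | C..E: k=3: 0+2146+38·2·37=4958; k=4: 2204+0+38·29·37=42978 → min 4958.
Length 4: A..D: k=1: 0+3618+39·27·29=34155; k=2: 40014+2204+39·38·29=85196; k=3: 4158+0+39·2·29=6420 → min 6420 | B..E: k=2: 0+4958+27·38·37=42920; k=3: 2052+2146+27·2·37=6196; k=4: 3618+0+27·29·37=32589 → min 6196.
Top-level splits: k=1: (A..A)·(B..E) → 0+6196+39·27·37 = 45157; k=2: (A..B)·(C..E) → 40014+4958+39·38·37 = 99806; k=3: (A..C)·(D..E) → 4158+2146+39·2·37 = 9190; k=4: (A..D)·(E..E) → 6420+0+39·29·37 = 48267.
Best split is after C, i.e. k = 3.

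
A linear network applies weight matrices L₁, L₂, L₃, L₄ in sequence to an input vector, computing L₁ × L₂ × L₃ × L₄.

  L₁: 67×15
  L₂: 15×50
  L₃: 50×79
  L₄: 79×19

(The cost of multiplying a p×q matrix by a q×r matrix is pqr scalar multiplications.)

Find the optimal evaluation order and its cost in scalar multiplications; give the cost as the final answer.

Adjacent pairs: L₁L₂ = 67·15·50 = 50250; L₂L₃ = 15·50·79 = 59250; L₃L₄ = 50·79·19 = 75050.
Length 3: L₁..L₃: k=1: 0+59250+67·15·79=138645; k=2: 50250+0+67·50·79=314900 → min 138645 | L₂..L₄: k=2: 0+75050+15·50·19=89300; k=3: 59250+0+15·79·19=81765 → min 81765.
Length 4: L₁..L₄: k=1: 0+81765+67·15·19=100860; k=2: 50250+75050+67·50·19=188950; k=3: 138645+0+67·79·19=239212 → min 100860.
Optimal parenthesization: (L₁ × ((L₂ × L₃) × L₄)) with cost 100860.

100860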